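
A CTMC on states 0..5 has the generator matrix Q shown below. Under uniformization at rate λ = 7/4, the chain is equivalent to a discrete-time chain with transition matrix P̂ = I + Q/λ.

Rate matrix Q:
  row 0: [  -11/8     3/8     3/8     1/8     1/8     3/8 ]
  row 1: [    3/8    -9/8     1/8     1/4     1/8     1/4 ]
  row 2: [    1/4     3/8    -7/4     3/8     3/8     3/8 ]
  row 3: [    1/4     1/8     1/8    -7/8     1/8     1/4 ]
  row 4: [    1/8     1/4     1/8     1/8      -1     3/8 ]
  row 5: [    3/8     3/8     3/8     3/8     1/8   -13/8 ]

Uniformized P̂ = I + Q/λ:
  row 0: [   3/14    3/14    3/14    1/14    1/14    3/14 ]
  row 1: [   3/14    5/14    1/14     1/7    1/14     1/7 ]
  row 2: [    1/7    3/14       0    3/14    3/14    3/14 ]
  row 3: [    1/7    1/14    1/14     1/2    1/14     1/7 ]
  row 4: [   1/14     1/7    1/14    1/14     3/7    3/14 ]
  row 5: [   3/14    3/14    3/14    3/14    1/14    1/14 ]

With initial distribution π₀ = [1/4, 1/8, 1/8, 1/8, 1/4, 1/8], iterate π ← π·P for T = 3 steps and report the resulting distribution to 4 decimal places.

t=0: π = [0.2500, 0.1250, 0.1250, 0.1250, 0.2500, 0.1250]
t=1: π = [0.1607, 0.1964, 0.1161, 0.1696, 0.1786, 0.1786]
t=2: π = [0.1684, 0.2054, 0.1116, 0.2003, 0.1518, 0.1626]
t=3: π = [0.1703, 0.2042, 0.1107, 0.2111, 0.1416, 0.1621]

π = [0.1703, 0.2042, 0.1107, 0.2111, 0.1416, 0.1621]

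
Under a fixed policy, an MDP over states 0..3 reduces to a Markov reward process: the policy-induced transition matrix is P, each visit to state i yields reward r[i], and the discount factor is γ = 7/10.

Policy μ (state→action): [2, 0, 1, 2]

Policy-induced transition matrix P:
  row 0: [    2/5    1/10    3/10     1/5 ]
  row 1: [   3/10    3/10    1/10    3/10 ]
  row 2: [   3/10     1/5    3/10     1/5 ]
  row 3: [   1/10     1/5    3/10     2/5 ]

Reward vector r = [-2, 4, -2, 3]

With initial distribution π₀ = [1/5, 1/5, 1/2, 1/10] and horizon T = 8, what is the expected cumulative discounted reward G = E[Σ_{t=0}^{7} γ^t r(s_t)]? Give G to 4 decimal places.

G = 0.7055

t=0: π = [0.2000, 0.2000, 0.5000, 0.1000], E[r] = -0.3000, γ^t·E[r] = -0.300000, running G = -0.300000
t=1: π = [0.3000, 0.2000, 0.2600, 0.2400], E[r] = 0.4000, γ^t·E[r] = 0.280000, running G = -0.020000
t=2: π = [0.2820, 0.1900, 0.2600, 0.2680], E[r] = 0.4800, γ^t·E[r] = 0.235200, running G = 0.215200
t=3: π = [0.2746, 0.1908, 0.2620, 0.2726], E[r] = 0.5078, γ^t·E[r] = 0.174175, running G = 0.389375
t=4: π = [0.2729, 0.1916, 0.2618, 0.2736], E[r] = 0.5177, γ^t·E[r] = 0.124305, running G = 0.513680
t=5: π = [0.2726, 0.1919, 0.2617, 0.2739], E[r] = 0.5206, γ^t·E[r] = 0.087500, running G = 0.601180
t=6: π = [0.2725, 0.1919, 0.2616, 0.2740], E[r] = 0.5214, γ^t·E[r] = 0.061341, running G = 0.662522
t=7: π = [0.2725, 0.1919, 0.2616, 0.2740], E[r] = 0.5216, γ^t·E[r] = 0.042956, running G = 0.705477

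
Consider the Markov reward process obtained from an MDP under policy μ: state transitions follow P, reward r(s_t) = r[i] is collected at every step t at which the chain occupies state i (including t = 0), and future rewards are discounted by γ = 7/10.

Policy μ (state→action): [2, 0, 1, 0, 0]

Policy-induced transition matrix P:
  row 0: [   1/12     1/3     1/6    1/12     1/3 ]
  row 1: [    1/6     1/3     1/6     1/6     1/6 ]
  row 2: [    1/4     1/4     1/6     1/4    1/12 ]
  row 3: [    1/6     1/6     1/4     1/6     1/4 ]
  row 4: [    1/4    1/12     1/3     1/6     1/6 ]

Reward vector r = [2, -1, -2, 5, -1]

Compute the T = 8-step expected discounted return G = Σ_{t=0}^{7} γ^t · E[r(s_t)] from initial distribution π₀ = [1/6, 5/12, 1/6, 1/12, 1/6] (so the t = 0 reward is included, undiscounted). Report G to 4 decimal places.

G = 0.5823

t=0: π = [0.1667, 0.4167, 0.1667, 0.0833, 0.1667], E[r] = -0.1667, γ^t·E[r] = -0.166667, running G = -0.166667
t=1: π = [0.1806, 0.2639, 0.2014, 0.1667, 0.1875], E[r] = 0.3403, γ^t·E[r] = 0.238194, running G = 0.071528
t=2: π = [0.1840, 0.2419, 0.2118, 0.1684, 0.1939], E[r] = 0.3507, γ^t·E[r] = 0.171840, running G = 0.243368
t=3: π = [0.1851, 0.2391, 0.2130, 0.1690, 0.1937], E[r] = 0.3563, γ^t·E[r] = 0.122207, running G = 0.365575
t=4: π = [0.1851, 0.2390, 0.2130, 0.1690, 0.1939], E[r] = 0.3563, γ^t·E[r] = 0.085548, running G = 0.451123
t=5: π = [0.1851, 0.2390, 0.2131, 0.1690, 0.1939], E[r] = 0.3563, γ^t·E[r] = 0.059889, running G = 0.511012
t=6: π = [0.1851, 0.2390, 0.2131, 0.1690, 0.1939], E[r] = 0.3563, γ^t·E[r] = 0.041923, running G = 0.552934
t=7: π = [0.1851, 0.2390, 0.2131, 0.1690, 0.1939], E[r] = 0.3563, γ^t·E[r] = 0.029346, running G = 0.582280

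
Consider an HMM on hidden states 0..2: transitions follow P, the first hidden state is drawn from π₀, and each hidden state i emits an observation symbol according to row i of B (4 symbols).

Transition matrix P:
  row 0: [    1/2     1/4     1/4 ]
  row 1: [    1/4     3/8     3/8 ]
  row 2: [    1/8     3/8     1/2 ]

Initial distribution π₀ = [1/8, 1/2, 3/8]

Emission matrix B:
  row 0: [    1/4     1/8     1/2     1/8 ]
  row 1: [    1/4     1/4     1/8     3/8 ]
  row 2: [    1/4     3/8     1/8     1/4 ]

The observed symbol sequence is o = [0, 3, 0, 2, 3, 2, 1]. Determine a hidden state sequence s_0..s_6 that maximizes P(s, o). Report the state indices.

t=0: δ = [3.125e-02, 1.250e-01, 9.375e-02]  (obs o_0=0)
t=1: δ = [3.906e-03, 1.758e-02, 1.172e-02]  ψ = [1, 1, 1]  (obs o_1=3)
t=2: δ = [1.099e-03, 1.648e-03, 1.648e-03]  ψ = [1, 1, 1]  (obs o_2=0)
t=3: δ = [2.747e-04, 7.725e-05, 1.030e-04]  ψ = [0, 1, 2]  (obs o_3=2)
t=4: δ = [1.717e-05, 2.575e-05, 1.717e-05]  ψ = [0, 0, 0]  (obs o_4=3)
t=5: δ = [4.292e-06, 1.207e-06, 1.207e-06]  ψ = [0, 1, 1]  (obs o_5=2)
t=6: δ = [2.682e-07, 2.682e-07, 4.023e-07]  ψ = [0, 0, 0]  (obs o_6=1)
backtrack: best end state = 2; path = [1, 1, 0, 0, 0, 0, 2]

path = [1, 1, 0, 0, 0, 0, 2]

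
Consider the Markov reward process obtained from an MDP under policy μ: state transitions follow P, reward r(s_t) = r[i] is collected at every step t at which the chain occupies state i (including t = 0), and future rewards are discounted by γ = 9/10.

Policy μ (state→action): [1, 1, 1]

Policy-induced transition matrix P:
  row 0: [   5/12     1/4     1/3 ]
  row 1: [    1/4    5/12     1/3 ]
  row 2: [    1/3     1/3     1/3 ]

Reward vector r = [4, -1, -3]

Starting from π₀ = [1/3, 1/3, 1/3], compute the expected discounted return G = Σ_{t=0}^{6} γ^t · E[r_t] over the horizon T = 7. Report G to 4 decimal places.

G = 0.0000

t=0: π = [0.3333, 0.3333, 0.3333], E[r] = 0.0000, γ^t·E[r] = 0.000000, running G = 0.000000
t=1: π = [0.3333, 0.3333, 0.3333], E[r] = 0.0000, γ^t·E[r] = 0.000000, running G = 0.000000
t=2: π = [0.3333, 0.3333, 0.3333], E[r] = 0.0000, γ^t·E[r] = 0.000000, running G = 0.000000
t=3: π = [0.3333, 0.3333, 0.3333], E[r] = 0.0000, γ^t·E[r] = 0.000000, running G = 0.000000
t=4: π = [0.3333, 0.3333, 0.3333], E[r] = 0.0000, γ^t·E[r] = 0.000000, running G = 0.000000
t=5: π = [0.3333, 0.3333, 0.3333], E[r] = 0.0000, γ^t·E[r] = 0.000000, running G = 0.000000
t=6: π = [0.3333, 0.3333, 0.3333], E[r] = 0.0000, γ^t·E[r] = 0.000000, running G = 0.000000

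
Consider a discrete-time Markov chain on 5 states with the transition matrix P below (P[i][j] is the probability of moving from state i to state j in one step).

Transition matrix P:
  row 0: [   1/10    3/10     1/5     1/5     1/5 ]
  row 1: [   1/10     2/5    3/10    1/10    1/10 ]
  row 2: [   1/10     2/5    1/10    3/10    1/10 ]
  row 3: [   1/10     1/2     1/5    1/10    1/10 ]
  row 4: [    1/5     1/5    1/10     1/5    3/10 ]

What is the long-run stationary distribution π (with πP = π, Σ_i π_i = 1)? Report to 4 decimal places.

Balance equations π_j = Σ_i π_i·P[i][j]:
  π_0 = 1/10·π_0 + 1/10·π_1 + 1/10·π_2 + 1/10·π_3 + 1/5·π_4
  π_1 = 3/10·π_0 + 2/5·π_1 + 2/5·π_2 + 1/2·π_3 + 1/5·π_4
  π_2 = 1/5·π_0 + 3/10·π_1 + 1/10·π_2 + 1/5·π_3 + 1/10·π_4
  π_3 = 1/5·π_0 + 1/10·π_1 + 3/10·π_2 + 1/10·π_3 + 1/5·π_4
  normalize: π_0 + π_1 + π_2 + π_3 + π_4 = 1
Solving the linear system gives exactly π = [9/79, 3637/9638, 1961/9638, 800/4819, 11/79].

π = [0.1139, 0.3774, 0.2035, 0.1660, 0.1392]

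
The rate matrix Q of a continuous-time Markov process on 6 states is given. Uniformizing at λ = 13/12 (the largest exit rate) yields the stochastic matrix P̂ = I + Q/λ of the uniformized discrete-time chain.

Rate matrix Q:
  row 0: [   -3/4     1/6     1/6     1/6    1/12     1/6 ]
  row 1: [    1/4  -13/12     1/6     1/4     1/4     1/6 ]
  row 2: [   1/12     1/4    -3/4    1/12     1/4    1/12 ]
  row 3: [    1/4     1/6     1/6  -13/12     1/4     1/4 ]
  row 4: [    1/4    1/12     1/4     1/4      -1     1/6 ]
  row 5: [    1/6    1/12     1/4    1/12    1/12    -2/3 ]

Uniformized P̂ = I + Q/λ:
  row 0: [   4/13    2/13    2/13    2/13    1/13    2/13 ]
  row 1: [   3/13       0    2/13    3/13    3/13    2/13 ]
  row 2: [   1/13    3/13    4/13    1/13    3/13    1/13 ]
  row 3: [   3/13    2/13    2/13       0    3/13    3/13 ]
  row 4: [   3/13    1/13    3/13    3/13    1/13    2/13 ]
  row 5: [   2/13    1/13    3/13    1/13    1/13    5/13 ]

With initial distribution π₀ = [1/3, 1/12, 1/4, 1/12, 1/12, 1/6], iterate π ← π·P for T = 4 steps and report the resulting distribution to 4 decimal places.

π = [0.1987, 0.1249, 0.2126, 0.1246, 0.1480, 0.1911]

t=0: π = [0.3333, 0.0833, 0.2500, 0.0833, 0.0833, 0.1667]
t=1: π = [0.2051, 0.1410, 0.2115, 0.1218, 0.1410, 0.1795]
t=2: π = [0.2002, 0.1238, 0.2110, 0.1267, 0.1499, 0.1884]
t=3: π = [0.1992, 0.1250, 0.2123, 0.1247, 0.1479, 0.1908]
t=4: π = [0.1987, 0.1249, 0.2126, 0.1246, 0.1480, 0.1911]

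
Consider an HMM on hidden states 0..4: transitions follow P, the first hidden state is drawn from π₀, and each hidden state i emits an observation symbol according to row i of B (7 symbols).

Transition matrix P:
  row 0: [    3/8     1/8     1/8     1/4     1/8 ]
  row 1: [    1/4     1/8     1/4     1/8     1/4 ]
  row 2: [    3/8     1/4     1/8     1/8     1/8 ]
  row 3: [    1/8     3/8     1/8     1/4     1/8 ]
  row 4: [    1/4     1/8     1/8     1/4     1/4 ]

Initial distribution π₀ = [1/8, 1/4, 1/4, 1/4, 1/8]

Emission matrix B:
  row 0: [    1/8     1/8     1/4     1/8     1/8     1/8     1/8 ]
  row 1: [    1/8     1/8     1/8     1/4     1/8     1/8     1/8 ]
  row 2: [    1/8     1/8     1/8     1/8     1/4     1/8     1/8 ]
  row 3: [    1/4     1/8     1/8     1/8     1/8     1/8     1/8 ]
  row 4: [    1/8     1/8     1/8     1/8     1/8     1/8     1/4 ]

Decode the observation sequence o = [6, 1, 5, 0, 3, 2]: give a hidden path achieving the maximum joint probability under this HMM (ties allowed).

t=0: δ = [1.562e-02, 3.125e-02, 3.125e-02, 3.125e-02, 3.125e-02]  (obs o_0=6)
t=1: δ = [1.465e-03, 1.465e-03, 9.766e-04, 9.766e-04, 9.766e-04]  ψ = [2, 3, 1, 3, 1]  (obs o_1=1)
t=2: δ = [6.866e-05, 4.578e-05, 4.578e-05, 4.578e-05, 4.578e-05]  ψ = [0, 3, 1, 0, 1]  (obs o_2=5)
t=3: δ = [3.219e-06, 2.146e-06, 1.431e-06, 4.292e-06, 1.431e-06]  ψ = [0, 3, 1, 0, 1]  (obs o_3=0)
t=4: δ = [1.509e-07, 4.023e-07, 6.706e-08, 1.341e-07, 6.706e-08]  ψ = [0, 3, 1, 3, 1]  (obs o_4=3)
t=5: δ = [2.515e-08, 6.286e-09, 1.257e-08, 6.286e-09, 1.257e-08]  ψ = [1, 1, 1, 1, 1]  (obs o_5=2)
backtrack: best end state = 0; path = [2, 0, 0, 3, 1, 0]

path = [2, 0, 0, 3, 1, 0]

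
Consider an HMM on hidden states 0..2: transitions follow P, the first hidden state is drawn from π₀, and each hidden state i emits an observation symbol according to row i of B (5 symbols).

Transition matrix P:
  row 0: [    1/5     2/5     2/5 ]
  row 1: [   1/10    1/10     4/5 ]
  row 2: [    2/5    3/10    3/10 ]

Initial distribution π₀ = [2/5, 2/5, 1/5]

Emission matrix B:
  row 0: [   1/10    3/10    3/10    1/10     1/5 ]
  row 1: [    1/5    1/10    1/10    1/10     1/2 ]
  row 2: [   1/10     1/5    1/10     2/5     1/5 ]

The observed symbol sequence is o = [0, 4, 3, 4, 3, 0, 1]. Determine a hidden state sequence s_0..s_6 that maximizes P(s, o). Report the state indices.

t=0: δ = [4.000e-02, 8.000e-02, 2.000e-02]  (obs o_0=0)
t=1: δ = [1.600e-03, 8.000e-03, 1.280e-02]  ψ = [0, 0, 1]  (obs o_1=4)
t=2: δ = [5.120e-04, 3.840e-04, 2.560e-03]  ψ = [2, 2, 1]  (obs o_2=3)
t=3: δ = [2.048e-04, 3.840e-04, 1.536e-04]  ψ = [2, 2, 2]  (obs o_3=4)
t=4: δ = [6.144e-06, 8.192e-06, 1.229e-04]  ψ = [2, 0, 1]  (obs o_4=3)
t=5: δ = [4.915e-06, 7.373e-06, 3.686e-06]  ψ = [2, 2, 2]  (obs o_5=0)
t=6: δ = [4.424e-07, 1.966e-07, 1.180e-06]  ψ = [2, 0, 1]  (obs o_6=1)
backtrack: best end state = 2; path = [0, 1, 2, 1, 2, 1, 2]

path = [0, 1, 2, 1, 2, 1, 2]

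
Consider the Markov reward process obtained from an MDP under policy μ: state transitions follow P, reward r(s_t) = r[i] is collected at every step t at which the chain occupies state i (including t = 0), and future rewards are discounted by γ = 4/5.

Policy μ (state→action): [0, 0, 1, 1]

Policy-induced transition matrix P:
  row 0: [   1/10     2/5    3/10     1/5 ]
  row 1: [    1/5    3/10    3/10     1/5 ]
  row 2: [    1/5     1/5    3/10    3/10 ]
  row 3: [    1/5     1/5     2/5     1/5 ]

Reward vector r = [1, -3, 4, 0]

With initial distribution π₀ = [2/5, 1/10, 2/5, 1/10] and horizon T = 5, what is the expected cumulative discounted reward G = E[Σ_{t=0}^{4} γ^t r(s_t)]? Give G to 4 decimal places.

t=0: π = [0.4000, 0.1000, 0.4000, 0.1000], E[r] = 1.7000, γ^t·E[r] = 1.700000, running G = 1.700000
t=1: π = [0.1600, 0.2900, 0.3100, 0.2400], E[r] = 0.5300, γ^t·E[r] = 0.424000, running G = 2.124000
t=2: π = [0.1840, 0.2610, 0.3240, 0.2310], E[r] = 0.6970, γ^t·E[r] = 0.446080, running G = 2.570080
t=3: π = [0.1816, 0.2629, 0.3231, 0.2324], E[r] = 0.6853, γ^t·E[r] = 0.350874, running G = 2.920954
t=4: π = [0.1818, 0.2626, 0.3232, 0.2323], E[r] = 0.6870, γ^t·E[r] = 0.281383, running G = 3.202337

G = 3.2023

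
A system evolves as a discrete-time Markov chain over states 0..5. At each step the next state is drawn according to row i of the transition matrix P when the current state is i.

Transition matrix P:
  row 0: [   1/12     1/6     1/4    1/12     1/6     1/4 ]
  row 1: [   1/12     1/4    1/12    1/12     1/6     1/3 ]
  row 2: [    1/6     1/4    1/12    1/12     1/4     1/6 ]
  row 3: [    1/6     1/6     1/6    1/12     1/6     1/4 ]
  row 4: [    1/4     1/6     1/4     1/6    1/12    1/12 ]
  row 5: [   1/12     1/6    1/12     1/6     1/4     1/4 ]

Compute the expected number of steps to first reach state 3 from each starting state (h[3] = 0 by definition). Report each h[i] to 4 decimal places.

First-step conditioning: h[3] = 0; for i ≠ 3, h[i] = 1 + Σ_k P[i][k]·h[k].
  h[0] = 1 + 1/12·h[0] + 1/6·h[1] + 1/4·h[2] + 1/6·h[4] + 1/4·h[5]
  h[1] = 1 + 1/12·h[0] + 1/4·h[1] + 1/12·h[2] + 1/6·h[4] + 1/3·h[5]
  h[2] = 1 + 1/6·h[0] + 1/4·h[1] + 1/12·h[2] + 1/4·h[4] + 1/6·h[5]
  h[4] = 1 + 1/4·h[0] + 1/6·h[1] + 1/4·h[2] + 1/12·h[4] + 1/12·h[5]
  h[5] = 1 + 1/12·h[0] + 1/6·h[1] + 1/12·h[2] + 1/4·h[4] + 1/4·h[5]
Solving the 5×5 linear system over states ≠ 3 gives exactly h = [6086/713, 12071/1426, 12187/1426, 0, 5701/713, 11091/1426] (h[3] = 0 is the target).

h = [8.5358, 8.4649, 8.5463, 0.0000, 7.9958, 7.7777]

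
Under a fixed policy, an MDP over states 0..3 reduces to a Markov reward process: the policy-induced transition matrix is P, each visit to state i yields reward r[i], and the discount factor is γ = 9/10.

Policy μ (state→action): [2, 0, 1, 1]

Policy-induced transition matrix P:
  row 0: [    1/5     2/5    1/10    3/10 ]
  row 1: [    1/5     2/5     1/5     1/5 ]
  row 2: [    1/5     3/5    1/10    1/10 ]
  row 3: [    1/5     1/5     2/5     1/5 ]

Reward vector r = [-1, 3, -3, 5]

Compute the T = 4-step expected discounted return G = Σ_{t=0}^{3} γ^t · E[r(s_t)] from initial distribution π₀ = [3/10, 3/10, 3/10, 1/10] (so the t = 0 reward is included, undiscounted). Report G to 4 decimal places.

t=0: π = [0.3000, 0.3000, 0.3000, 0.1000], E[r] = 0.2000, γ^t·E[r] = 0.200000, running G = 0.200000
t=1: π = [0.2000, 0.4400, 0.1600, 0.2000], E[r] = 1.6400, γ^t·E[r] = 1.476000, running G = 1.676000
t=2: π = [0.2000, 0.3920, 0.2040, 0.2040], E[r] = 1.3840, γ^t·E[r] = 1.121040, running G = 2.797040
t=3: π = [0.2000, 0.4000, 0.2004, 0.1996], E[r] = 1.3968, γ^t·E[r] = 1.018267, running G = 3.815307

G = 3.8153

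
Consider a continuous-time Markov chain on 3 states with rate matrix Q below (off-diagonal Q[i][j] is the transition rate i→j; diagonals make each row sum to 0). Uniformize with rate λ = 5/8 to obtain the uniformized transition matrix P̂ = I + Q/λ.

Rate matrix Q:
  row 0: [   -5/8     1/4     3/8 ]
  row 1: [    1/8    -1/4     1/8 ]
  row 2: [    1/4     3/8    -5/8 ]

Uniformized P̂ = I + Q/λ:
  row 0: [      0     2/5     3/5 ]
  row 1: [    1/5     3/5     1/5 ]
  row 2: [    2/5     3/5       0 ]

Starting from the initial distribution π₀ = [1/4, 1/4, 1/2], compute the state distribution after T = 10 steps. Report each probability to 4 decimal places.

t=0: π = [0.2500, 0.2500, 0.5000]
t=1: π = [0.2500, 0.5500, 0.2000]
t=2: π = [0.1900, 0.5500, 0.2600]
t=3: π = [0.2140, 0.5620, 0.2240]
t=4: π = [0.2020, 0.5572, 0.2408]
t=5: π = [0.2078, 0.5596, 0.2326]
t=6: π = [0.2050, 0.5584, 0.2366]
t=7: π = [0.2063, 0.5590, 0.2347]
t=8: π = [0.2057, 0.5587, 0.2356]
t=9: π = [0.2060, 0.5589, 0.2351]
t=10: π = [0.2058, 0.5588, 0.2354]

π = [0.2058, 0.5588, 0.2354]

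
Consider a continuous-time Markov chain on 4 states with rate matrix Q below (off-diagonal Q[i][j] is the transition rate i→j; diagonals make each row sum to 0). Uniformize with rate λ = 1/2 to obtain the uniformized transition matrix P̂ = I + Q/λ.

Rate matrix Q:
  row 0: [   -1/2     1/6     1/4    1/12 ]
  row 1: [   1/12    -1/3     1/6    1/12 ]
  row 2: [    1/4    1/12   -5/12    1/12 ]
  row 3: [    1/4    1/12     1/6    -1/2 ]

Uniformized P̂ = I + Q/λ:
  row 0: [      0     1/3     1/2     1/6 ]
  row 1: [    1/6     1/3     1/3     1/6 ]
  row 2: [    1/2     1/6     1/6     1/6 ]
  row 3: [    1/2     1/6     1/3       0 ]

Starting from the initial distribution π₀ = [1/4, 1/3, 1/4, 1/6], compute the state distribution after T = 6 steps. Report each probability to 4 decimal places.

t=0: π = [0.2500, 0.3333, 0.2500, 0.1667]
t=1: π = [0.2639, 0.2639, 0.3333, 0.1389]
t=2: π = [0.2801, 0.2546, 0.3218, 0.1435]
t=3: π = [0.2751, 0.2558, 0.3264, 0.1427]
t=4: π = [0.2772, 0.2551, 0.3248, 0.1429]
t=5: π = [0.2764, 0.2554, 0.3254, 0.1429]
t=6: π = [0.2767, 0.2553, 0.3252, 0.1429]

π = [0.2767, 0.2553, 0.3252, 0.1429]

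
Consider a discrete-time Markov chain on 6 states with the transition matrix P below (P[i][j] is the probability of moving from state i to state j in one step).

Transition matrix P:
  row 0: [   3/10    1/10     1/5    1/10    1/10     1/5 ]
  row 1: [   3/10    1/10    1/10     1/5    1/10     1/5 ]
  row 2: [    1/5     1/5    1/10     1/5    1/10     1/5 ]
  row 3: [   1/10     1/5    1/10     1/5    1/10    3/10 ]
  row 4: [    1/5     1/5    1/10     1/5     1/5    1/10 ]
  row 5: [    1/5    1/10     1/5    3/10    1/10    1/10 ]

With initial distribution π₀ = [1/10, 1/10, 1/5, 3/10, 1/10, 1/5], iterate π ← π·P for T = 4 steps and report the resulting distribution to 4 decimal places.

π = [0.2163, 0.1449, 0.1406, 0.1974, 0.1111, 0.1897]

t=0: π = [0.1000, 0.1000, 0.2000, 0.3000, 0.1000, 0.2000]
t=1: π = [0.1900, 0.1600, 0.1300, 0.2100, 0.1100, 0.2000]
t=2: π = [0.2140, 0.1450, 0.1390, 0.2010, 0.1110, 0.1900]
t=3: π = [0.2158, 0.1451, 0.1404, 0.1976, 0.1111, 0.1900]
t=4: π = [0.2163, 0.1449, 0.1406, 0.1974, 0.1111, 0.1897]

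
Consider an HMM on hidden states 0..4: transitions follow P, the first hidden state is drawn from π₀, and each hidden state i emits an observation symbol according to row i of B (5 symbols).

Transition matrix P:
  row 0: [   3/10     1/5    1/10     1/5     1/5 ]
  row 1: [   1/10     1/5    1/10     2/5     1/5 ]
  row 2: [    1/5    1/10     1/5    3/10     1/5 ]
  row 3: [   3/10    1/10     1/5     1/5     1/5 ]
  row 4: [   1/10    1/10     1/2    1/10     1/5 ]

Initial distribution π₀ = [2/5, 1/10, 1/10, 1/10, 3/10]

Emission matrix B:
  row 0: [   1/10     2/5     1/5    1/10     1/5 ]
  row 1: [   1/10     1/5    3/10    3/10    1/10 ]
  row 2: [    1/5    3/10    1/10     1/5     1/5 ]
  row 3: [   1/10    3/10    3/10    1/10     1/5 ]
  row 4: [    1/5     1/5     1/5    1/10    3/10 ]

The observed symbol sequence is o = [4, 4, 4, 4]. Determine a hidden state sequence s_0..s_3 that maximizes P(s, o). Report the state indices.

t=0: δ = [8.000e-02, 1.000e-02, 2.000e-02, 2.000e-02, 9.000e-02]  (obs o_0=4)
t=1: δ = [4.800e-03, 1.600e-03, 9.000e-03, 3.200e-03, 5.400e-03]  ψ = [0, 0, 4, 0, 4]  (obs o_1=4)
t=2: δ = [3.600e-04, 9.600e-05, 5.400e-04, 5.400e-04, 5.400e-04]  ψ = [2, 0, 4, 2, 2]  (obs o_2=4)
t=3: δ = [3.240e-05, 7.200e-06, 5.400e-05, 3.240e-05, 3.240e-05]  ψ = [3, 0, 4, 2, 2]  (obs o_3=4)
backtrack: best end state = 2; path = [4, 2, 4, 2]

path = [4, 2, 4, 2]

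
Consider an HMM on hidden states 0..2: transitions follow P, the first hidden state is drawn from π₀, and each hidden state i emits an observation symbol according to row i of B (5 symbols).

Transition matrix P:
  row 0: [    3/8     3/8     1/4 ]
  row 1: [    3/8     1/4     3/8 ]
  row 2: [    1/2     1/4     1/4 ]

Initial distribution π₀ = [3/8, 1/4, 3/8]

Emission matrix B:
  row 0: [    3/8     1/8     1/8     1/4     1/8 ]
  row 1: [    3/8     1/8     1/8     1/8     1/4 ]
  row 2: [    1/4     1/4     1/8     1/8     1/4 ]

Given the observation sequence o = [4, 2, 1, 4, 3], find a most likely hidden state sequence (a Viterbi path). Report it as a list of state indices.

t=0: δ = [4.688e-02, 6.250e-02, 9.375e-02]  (obs o_0=4)
t=1: δ = [5.859e-03, 2.930e-03, 2.930e-03]  ψ = [2, 2, 1]  (obs o_1=2)
t=2: δ = [2.747e-04, 2.747e-04, 3.662e-04]  ψ = [0, 0, 0]  (obs o_2=1)
t=3: δ = [2.289e-05, 2.575e-05, 2.575e-05]  ψ = [2, 0, 1]  (obs o_3=4)
t=4: δ = [3.219e-06, 1.073e-06, 1.207e-06]  ψ = [2, 0, 1]  (obs o_4=3)
backtrack: best end state = 0; path = [2, 0, 1, 2, 0]

path = [2, 0, 1, 2, 0]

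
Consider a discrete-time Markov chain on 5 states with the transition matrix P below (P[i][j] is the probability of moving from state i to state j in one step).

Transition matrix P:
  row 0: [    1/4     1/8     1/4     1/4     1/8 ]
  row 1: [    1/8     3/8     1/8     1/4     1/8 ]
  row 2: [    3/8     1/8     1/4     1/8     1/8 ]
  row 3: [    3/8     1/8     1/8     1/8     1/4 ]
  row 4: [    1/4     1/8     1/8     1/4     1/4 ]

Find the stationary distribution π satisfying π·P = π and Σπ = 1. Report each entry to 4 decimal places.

Balance equations π_j = Σ_i π_i·P[i][j]:
  π_0 = 1/4·π_0 + 1/8·π_1 + 3/8·π_2 + 3/8·π_3 + 1/4·π_4
  π_1 = 1/8·π_0 + 3/8·π_1 + 1/8·π_2 + 1/8·π_3 + 1/8·π_4
  π_2 = 1/4·π_0 + 1/8·π_1 + 1/4·π_2 + 1/8·π_3 + 1/8·π_4
  π_3 = 1/4·π_0 + 1/4·π_1 + 1/8·π_2 + 1/8·π_3 + 1/4·π_4
  normalize: π_0 + π_1 + π_2 + π_3 + π_4 = 1
Solving the linear system gives exactly π = [275/992, 1/6, 181/992, 601/2976, 511/2976].

π = [0.2772, 0.1667, 0.1825, 0.2019, 0.1717]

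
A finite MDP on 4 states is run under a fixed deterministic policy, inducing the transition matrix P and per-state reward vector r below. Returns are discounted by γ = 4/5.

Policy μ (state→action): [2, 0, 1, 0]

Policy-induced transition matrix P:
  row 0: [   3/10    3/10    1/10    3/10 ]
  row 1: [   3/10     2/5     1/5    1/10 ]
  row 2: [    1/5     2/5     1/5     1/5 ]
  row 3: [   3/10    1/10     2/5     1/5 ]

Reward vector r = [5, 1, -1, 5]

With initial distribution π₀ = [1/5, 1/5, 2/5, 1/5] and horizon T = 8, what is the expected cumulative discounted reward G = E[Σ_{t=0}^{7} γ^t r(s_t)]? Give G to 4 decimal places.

G = 9.5603

t=0: π = [0.2000, 0.2000, 0.4000, 0.2000], E[r] = 1.8000, γ^t·E[r] = 1.800000, running G = 1.800000
t=1: π = [0.2600, 0.3200, 0.2200, 0.2000], E[r] = 2.4000, γ^t·E[r] = 1.920000, running G = 3.720000
t=2: π = [0.2780, 0.3140, 0.2140, 0.1940], E[r] = 2.4600, γ^t·E[r] = 1.574400, running G = 5.294400
t=3: π = [0.2786, 0.3140, 0.2110, 0.1964], E[r] = 2.4780, γ^t·E[r] = 1.268736, running G = 6.563136
t=4: π = [0.2789, 0.3132, 0.2114, 0.1965], E[r] = 2.4786, γ^t·E[r] = 1.015235, running G = 7.578371
t=5: π = [0.2789, 0.3132, 0.2114, 0.1966], E[r] = 2.4789, γ^t·E[r] = 0.812286, running G = 8.390657
t=6: π = [0.2789, 0.3131, 0.2114, 0.1966], E[r] = 2.4789, γ^t·E[r] = 0.649818, running G = 9.040474
t=7: π = [0.2789, 0.3131, 0.2114, 0.1966], E[r] = 2.4789, γ^t·E[r] = 0.519855, running G = 9.560329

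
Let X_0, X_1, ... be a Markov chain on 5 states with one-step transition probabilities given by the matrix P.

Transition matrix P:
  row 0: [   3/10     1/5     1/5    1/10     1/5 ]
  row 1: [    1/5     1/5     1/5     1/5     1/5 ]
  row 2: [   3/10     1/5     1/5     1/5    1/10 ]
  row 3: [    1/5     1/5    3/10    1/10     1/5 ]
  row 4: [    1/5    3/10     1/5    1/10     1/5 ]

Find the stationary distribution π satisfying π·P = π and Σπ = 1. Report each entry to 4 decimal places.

Balance equations π_j = Σ_i π_i·P[i][j]:
  π_0 = 3/10·π_0 + 1/5·π_1 + 3/10·π_2 + 1/5·π_3 + 1/5·π_4
  π_1 = 1/5·π_0 + 1/5·π_1 + 1/5·π_2 + 1/5·π_3 + 3/10·π_4
  π_2 = 1/5·π_0 + 1/5·π_1 + 1/5·π_2 + 3/10·π_3 + 1/5·π_4
  π_3 = 1/10·π_0 + 1/5·π_1 + 1/5·π_2 + 1/10·π_3 + 1/10·π_4
  normalize: π_0 + π_1 + π_2 + π_3 + π_4 = 1
Solving the linear system gives exactly π = [2436/9901, 2157/9901, 2122/9901, 1418/9901, 1768/9901].

π = [0.2460, 0.2179, 0.2143, 0.1432, 0.1786]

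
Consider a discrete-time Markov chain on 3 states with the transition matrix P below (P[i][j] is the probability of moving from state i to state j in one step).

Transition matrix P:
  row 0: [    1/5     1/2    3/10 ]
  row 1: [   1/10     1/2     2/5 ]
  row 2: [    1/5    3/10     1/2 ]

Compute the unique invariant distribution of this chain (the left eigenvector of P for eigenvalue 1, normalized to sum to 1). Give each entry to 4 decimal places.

π = [0.1585, 0.4146, 0.4268]

Balance equations π_j = Σ_i π_i·P[i][j]:
  π_0 = 1/5·π_0 + 1/10·π_1 + 1/5·π_2
  π_1 = 1/2·π_0 + 1/2·π_1 + 3/10·π_2
  normalize: π_0 + π_1 + π_2 = 1
Solving the linear system gives exactly π = [13/82, 17/41, 35/82].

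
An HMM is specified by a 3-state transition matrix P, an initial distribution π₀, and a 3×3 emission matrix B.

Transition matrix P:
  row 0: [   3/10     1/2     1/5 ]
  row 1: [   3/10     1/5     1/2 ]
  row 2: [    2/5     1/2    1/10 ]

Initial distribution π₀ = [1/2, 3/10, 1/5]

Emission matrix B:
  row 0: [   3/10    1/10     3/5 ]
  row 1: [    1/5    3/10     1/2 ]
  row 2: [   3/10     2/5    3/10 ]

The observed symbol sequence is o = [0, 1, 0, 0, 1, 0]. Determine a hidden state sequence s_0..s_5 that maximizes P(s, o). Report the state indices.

t=0: δ = [1.500e-01, 6.000e-02, 6.000e-02]  (obs o_0=0)
t=1: δ = [4.500e-03, 2.250e-02, 1.200e-02]  ψ = [0, 0, 0]  (obs o_1=1)
t=2: δ = [2.025e-03, 1.200e-03, 3.375e-03]  ψ = [1, 2, 1]  (obs o_2=0)
t=3: δ = [4.050e-04, 3.375e-04, 1.800e-04]  ψ = [2, 2, 1]  (obs o_3=0)
t=4: δ = [1.215e-05, 6.075e-05, 6.750e-05]  ψ = [0, 0, 1]  (obs o_4=1)
t=5: δ = [8.100e-06, 6.750e-06, 9.112e-06]  ψ = [2, 2, 1]  (obs o_5=0)
backtrack: best end state = 2; path = [0, 1, 2, 0, 1, 2]

path = [0, 1, 2, 0, 1, 2]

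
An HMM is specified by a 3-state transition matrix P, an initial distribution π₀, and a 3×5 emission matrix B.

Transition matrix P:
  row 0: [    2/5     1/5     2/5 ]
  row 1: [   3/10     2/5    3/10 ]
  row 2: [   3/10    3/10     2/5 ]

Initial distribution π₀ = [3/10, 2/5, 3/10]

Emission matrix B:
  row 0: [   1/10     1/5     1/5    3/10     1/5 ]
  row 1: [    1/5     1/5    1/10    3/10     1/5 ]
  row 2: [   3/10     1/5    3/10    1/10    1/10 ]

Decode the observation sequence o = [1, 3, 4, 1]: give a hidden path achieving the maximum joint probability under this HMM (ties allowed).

t=0: δ = [6.000e-02, 8.000e-02, 6.000e-02]  (obs o_0=1)
t=1: δ = [7.200e-03, 9.600e-03, 2.400e-03]  ψ = [0, 1, 0]  (obs o_1=3)
t=2: δ = [5.760e-04, 7.680e-04, 2.880e-04]  ψ = [0, 1, 0]  (obs o_2=4)
t=3: δ = [4.608e-05, 6.144e-05, 4.608e-05]  ψ = [0, 1, 0]  (obs o_3=1)
backtrack: best end state = 1; path = [1, 1, 1, 1]

path = [1, 1, 1, 1]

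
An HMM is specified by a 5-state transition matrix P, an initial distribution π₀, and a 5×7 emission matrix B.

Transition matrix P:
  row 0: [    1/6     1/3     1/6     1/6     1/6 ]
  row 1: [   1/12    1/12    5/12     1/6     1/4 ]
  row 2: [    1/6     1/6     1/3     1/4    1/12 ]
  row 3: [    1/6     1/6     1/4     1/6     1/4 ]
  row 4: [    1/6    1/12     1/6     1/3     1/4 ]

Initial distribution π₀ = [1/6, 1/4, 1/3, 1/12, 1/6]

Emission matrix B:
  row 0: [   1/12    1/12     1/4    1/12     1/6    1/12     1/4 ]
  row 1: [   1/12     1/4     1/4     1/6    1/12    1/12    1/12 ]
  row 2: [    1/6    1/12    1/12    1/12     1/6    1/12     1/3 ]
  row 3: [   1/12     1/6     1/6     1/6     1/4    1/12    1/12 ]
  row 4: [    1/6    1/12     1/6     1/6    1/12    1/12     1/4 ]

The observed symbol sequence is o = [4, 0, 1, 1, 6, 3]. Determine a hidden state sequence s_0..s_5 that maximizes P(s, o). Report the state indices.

t=0: δ = [2.778e-02, 2.083e-02, 5.556e-02, 2.083e-02, 1.389e-02]  (obs o_0=4)
t=1: δ = [7.716e-04, 7.716e-04, 3.086e-03, 1.157e-03, 8.681e-04]  ψ = [2, 0, 2, 2, 1]  (obs o_1=0)
t=2: δ = [4.287e-05, 1.286e-04, 8.573e-05, 1.286e-04, 2.411e-05]  ψ = [2, 2, 2, 2, 3]  (obs o_2=1)
t=3: δ = [1.786e-06, 5.358e-06, 4.465e-06, 3.572e-06, 2.679e-06]  ψ = [3, 3, 1, 1, 1]  (obs o_3=1)
t=4: δ = [1.861e-07, 6.202e-08, 7.442e-07, 9.303e-08, 3.349e-07]  ψ = [2, 2, 1, 2, 1]  (obs o_4=6)
t=5: δ = [1.034e-08, 2.067e-08, 2.067e-08, 3.101e-08, 1.395e-08]  ψ = [2, 2, 2, 2, 4]  (obs o_5=3)
backtrack: best end state = 3; path = [2, 2, 3, 1, 2, 3]

path = [2, 2, 3, 1, 2, 3]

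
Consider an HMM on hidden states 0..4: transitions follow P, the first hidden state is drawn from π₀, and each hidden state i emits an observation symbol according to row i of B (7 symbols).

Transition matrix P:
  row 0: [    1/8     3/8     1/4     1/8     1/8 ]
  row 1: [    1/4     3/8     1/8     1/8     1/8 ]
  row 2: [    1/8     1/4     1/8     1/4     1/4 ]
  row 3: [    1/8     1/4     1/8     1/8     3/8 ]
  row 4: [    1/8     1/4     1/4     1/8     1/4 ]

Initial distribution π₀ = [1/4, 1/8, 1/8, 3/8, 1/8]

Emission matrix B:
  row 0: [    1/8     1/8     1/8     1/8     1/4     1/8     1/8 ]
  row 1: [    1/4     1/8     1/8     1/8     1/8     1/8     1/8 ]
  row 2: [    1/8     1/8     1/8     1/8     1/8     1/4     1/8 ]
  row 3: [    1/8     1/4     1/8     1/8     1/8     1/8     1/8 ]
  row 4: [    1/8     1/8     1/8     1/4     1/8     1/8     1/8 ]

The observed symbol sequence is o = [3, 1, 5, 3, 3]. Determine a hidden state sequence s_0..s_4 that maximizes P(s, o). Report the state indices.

path = [3, 4, 2, 4, 4]

t=0: δ = [3.125e-02, 1.562e-02, 1.562e-02, 4.688e-02, 3.125e-02]  (obs o_0=3)
t=1: δ = [7.324e-04, 1.465e-03, 9.766e-04, 1.465e-03, 2.197e-03]  ψ = [3, 0, 0, 3, 3]  (obs o_1=1)
t=2: δ = [4.578e-05, 6.866e-05, 1.373e-04, 3.433e-05, 6.866e-05]  ψ = [1, 1, 4, 4, 3]  (obs o_2=5)
t=3: δ = [2.146e-06, 4.292e-06, 2.146e-06, 4.292e-06, 8.583e-06]  ψ = [1, 2, 2, 2, 2]  (obs o_3=3)
t=4: δ = [1.341e-07, 2.682e-07, 2.682e-07, 1.341e-07, 5.364e-07]  ψ = [1, 4, 4, 4, 4]  (obs o_4=3)
backtrack: best end state = 4; path = [3, 4, 2, 4, 4]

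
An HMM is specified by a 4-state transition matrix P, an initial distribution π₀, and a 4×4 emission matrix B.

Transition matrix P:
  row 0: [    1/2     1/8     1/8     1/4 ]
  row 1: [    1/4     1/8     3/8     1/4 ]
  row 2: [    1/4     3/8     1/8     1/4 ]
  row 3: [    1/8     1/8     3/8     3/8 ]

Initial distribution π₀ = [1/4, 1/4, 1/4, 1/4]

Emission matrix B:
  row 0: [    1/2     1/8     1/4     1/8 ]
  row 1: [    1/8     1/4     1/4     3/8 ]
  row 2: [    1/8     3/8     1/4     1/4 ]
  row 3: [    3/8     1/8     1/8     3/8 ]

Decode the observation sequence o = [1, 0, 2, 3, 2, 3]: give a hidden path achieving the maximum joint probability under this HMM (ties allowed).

t=0: δ = [3.125e-02, 6.250e-02, 9.375e-02, 3.125e-02]  (obs o_0=1)
t=1: δ = [1.172e-02, 4.395e-03, 2.930e-03, 8.789e-03]  ψ = [2, 2, 1, 2]  (obs o_1=0)
t=2: δ = [1.465e-03, 3.662e-04, 8.240e-04, 4.120e-04]  ψ = [0, 0, 3, 3]  (obs o_2=2)
t=3: δ = [9.155e-05, 1.159e-04, 4.578e-05, 1.373e-04]  ψ = [0, 2, 0, 0]  (obs o_3=3)
t=4: δ = [1.144e-05, 4.292e-06, 1.287e-05, 6.437e-06]  ψ = [0, 2, 3, 3]  (obs o_4=2)
t=5: δ = [7.153e-07, 1.810e-06, 6.035e-07, 1.207e-06]  ψ = [0, 2, 3, 2]  (obs o_5=3)
backtrack: best end state = 1; path = [2, 0, 0, 3, 2, 1]

path = [2, 0, 0, 3, 2, 1]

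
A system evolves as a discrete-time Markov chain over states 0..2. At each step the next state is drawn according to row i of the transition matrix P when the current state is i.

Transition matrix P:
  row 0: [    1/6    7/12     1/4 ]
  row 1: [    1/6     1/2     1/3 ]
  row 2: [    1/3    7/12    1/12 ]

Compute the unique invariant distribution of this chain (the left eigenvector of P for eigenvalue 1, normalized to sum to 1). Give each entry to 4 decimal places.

π = [0.2088, 0.5385, 0.2527]

Balance equations π_j = Σ_i π_i·P[i][j]:
  π_0 = 1/6·π_0 + 1/6·π_1 + 1/3·π_2
  π_1 = 7/12·π_0 + 1/2·π_1 + 7/12·π_2
  normalize: π_0 + π_1 + π_2 = 1
Solving the linear system gives exactly π = [19/91, 7/13, 23/91].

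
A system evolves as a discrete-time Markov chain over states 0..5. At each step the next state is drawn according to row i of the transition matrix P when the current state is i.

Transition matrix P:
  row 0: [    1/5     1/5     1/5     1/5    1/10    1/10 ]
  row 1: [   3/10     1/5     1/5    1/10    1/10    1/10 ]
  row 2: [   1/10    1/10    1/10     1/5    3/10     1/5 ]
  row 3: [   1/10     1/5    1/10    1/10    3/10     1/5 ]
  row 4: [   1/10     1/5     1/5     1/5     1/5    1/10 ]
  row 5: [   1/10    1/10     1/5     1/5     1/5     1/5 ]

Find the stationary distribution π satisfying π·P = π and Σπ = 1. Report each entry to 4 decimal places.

Balance equations π_j = Σ_i π_i·P[i][j]:
  π_0 = 1/5·π_0 + 3/10·π_1 + 1/10·π_2 + 1/10·π_3 + 1/10·π_4 + 1/10·π_5
  π_1 = 1/5·π_0 + 1/5·π_1 + 1/10·π_2 + 1/5·π_3 + 1/5·π_4 + 1/10·π_5
  π_2 = 1/5·π_0 + 1/5·π_1 + 1/10·π_2 + 1/10·π_3 + 1/5·π_4 + 1/5·π_5
  π_3 = 1/5·π_0 + 1/10·π_1 + 1/5·π_2 + 1/10·π_3 + 1/5·π_4 + 1/5·π_5
  π_4 = 1/10·π_0 + 1/10·π_1 + 3/10·π_2 + 3/10·π_3 + 1/5·π_4 + 1/5·π_5
  normalize: π_0 + π_1 + π_2 + π_3 + π_4 + π_5 = 1
Solving the linear system gives exactly π = [4853/32667, 1835/10889, 1815/10889, 1813/10889, 6586/32667, 1613/10889].

π = [0.1486, 0.1685, 0.1667, 0.1665, 0.2016, 0.1481]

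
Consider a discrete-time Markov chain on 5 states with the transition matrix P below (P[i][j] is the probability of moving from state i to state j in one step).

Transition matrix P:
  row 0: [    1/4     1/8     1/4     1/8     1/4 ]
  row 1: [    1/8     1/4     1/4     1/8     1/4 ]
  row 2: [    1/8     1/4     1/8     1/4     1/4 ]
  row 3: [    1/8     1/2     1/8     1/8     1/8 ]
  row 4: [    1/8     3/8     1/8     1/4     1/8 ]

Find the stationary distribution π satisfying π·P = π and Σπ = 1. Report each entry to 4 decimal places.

π = [0.1429, 0.3008, 0.1805, 0.1729, 0.2030]

Balance equations π_j = Σ_i π_i·P[i][j]:
  π_0 = 1/4·π_0 + 1/8·π_1 + 1/8·π_2 + 1/8·π_3 + 1/8·π_4
  π_1 = 1/8·π_0 + 1/4·π_1 + 1/4·π_2 + 1/2·π_3 + 3/8·π_4
  π_2 = 1/4·π_0 + 1/4·π_1 + 1/8·π_2 + 1/8·π_3 + 1/8·π_4
  π_3 = 1/8·π_0 + 1/8·π_1 + 1/4·π_2 + 1/8·π_3 + 1/4·π_4
  normalize: π_0 + π_1 + π_2 + π_3 + π_4 = 1
Solving the linear system gives exactly π = [1/7, 40/133, 24/133, 23/133, 27/133].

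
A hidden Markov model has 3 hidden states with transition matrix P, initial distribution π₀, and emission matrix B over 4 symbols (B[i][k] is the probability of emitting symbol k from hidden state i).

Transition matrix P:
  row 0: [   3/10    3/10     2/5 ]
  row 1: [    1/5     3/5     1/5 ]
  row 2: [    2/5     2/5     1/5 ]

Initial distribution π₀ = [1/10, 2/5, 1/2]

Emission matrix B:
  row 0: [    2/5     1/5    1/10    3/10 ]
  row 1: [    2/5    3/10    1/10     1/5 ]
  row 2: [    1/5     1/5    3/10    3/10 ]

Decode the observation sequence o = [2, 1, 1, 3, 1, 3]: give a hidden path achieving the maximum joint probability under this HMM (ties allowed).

t=0: δ = [1.000e-02, 4.000e-02, 1.500e-01]  (obs o_0=2)
t=1: δ = [1.200e-02, 1.800e-02, 6.000e-03]  ψ = [2, 2, 2]  (obs o_1=1)
t=2: δ = [7.200e-04, 3.240e-03, 9.600e-04]  ψ = [0, 1, 0]  (obs o_2=1)
t=3: δ = [1.944e-04, 3.888e-04, 1.944e-04]  ψ = [1, 1, 1]  (obs o_3=3)
t=4: δ = [1.555e-05, 6.998e-05, 1.555e-05]  ψ = [1, 1, 0]  (obs o_4=1)
t=5: δ = [4.199e-06, 8.398e-06, 4.199e-06]  ψ = [1, 1, 1]  (obs o_5=3)
backtrack: best end state = 1; path = [2, 1, 1, 1, 1, 1]

path = [2, 1, 1, 1, 1, 1]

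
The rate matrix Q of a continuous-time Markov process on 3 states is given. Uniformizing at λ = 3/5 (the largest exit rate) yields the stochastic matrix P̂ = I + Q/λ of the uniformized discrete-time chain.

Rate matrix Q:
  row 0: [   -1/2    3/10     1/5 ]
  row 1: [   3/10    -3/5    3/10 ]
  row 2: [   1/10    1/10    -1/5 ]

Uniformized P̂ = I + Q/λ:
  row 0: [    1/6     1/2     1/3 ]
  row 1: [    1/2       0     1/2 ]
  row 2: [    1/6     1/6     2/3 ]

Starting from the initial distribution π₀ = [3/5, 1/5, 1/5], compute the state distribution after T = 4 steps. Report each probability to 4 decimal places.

t=0: π = [0.6000, 0.2000, 0.2000]
t=1: π = [0.2333, 0.3333, 0.4333]
t=2: π = [0.2778, 0.1889, 0.5333]
t=3: π = [0.2296, 0.2278, 0.5426]
t=4: π = [0.2426, 0.2052, 0.5522]

π = [0.2426, 0.2052, 0.5522]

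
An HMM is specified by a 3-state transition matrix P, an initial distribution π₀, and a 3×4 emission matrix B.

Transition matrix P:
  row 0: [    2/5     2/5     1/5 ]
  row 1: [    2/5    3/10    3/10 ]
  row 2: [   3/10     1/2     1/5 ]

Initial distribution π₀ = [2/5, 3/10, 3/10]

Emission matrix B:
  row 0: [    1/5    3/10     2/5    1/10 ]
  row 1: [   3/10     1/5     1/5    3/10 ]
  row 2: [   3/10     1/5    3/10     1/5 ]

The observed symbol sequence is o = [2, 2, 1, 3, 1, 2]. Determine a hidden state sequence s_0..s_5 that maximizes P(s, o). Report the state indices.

path = [0, 0, 0, 1, 0, 0]

t=0: δ = [1.600e-01, 6.000e-02, 9.000e-02]  (obs o_0=2)
t=1: δ = [2.560e-02, 1.280e-02, 9.600e-03]  ψ = [0, 0, 0]  (obs o_1=2)
t=2: δ = [3.072e-03, 2.048e-03, 1.024e-03]  ψ = [0, 0, 0]  (obs o_2=1)
t=3: δ = [1.229e-04, 3.686e-04, 1.229e-04]  ψ = [0, 0, 0]  (obs o_3=3)
t=4: δ = [4.424e-05, 2.212e-05, 2.212e-05]  ψ = [1, 1, 1]  (obs o_4=1)
t=5: δ = [7.078e-06, 3.539e-06, 2.654e-06]  ψ = [0, 0, 0]  (obs o_5=2)
backtrack: best end state = 0; path = [0, 0, 0, 1, 0, 0]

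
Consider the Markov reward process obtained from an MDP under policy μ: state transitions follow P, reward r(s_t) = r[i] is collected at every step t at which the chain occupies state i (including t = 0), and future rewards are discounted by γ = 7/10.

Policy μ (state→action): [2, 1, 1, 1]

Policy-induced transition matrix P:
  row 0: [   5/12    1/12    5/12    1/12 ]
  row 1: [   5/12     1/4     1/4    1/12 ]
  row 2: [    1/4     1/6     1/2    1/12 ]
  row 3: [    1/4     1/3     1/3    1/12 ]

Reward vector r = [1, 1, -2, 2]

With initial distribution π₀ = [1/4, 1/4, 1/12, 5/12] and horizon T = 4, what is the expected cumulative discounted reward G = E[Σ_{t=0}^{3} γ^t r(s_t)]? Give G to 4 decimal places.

G = 1.0850

t=0: π = [0.2500, 0.2500, 0.0833, 0.4167], E[r] = 1.1667, γ^t·E[r] = 1.166667, running G = 1.166667
t=1: π = [0.3333, 0.2361, 0.3472, 0.0833], E[r] = 0.0417, γ^t·E[r] = 0.029167, running G = 1.195833
t=2: π = [0.3449, 0.1725, 0.3993, 0.0833], E[r] = -0.1146, γ^t·E[r] = -0.056146, running G = 1.139688
t=3: π = [0.3362, 0.1662, 0.4143, 0.0833], E[r] = -0.1594, γ^t·E[r] = -0.054685, running G = 1.085002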